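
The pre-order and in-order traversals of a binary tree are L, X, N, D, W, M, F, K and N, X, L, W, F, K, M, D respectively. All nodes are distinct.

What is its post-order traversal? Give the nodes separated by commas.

N, X, K, F, M, W, D, L

The first element of pre-order is the root; it splits in-order into left and right subtrees.
Root L: left subtree has 2 nodes {N, X}, right has 5 {W, F, K, M, D}.
  Root X: left subtree has 1 node {N}, right has 0 { }.
  Root D: left subtree has 4 nodes {W, F, K, M}, right has 0 { }.
    Root W: left subtree has 0 nodes { }, right has 3 {F, K, M}.
      Root M: left subtree has 2 nodes {F, K}, right has 0 { }.
        Root F: left subtree has 0 nodes { }, right has 1 {K}.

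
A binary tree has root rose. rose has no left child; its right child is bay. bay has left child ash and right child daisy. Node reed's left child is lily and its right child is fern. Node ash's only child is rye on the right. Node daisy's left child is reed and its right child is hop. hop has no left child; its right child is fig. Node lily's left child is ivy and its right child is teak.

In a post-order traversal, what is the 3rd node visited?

Post-order visits the left subtree, then the right subtree, then the node.
At rose: no left child.
At rose: go right to bay.
  At bay: go left to ash.
    At ash: no left child.
    At ash: go right to rye.
      rye is a leaf — visit rye.
    Visit ash.
  At bay: go right to daisy.
    At daisy: go left to reed.
      At reed: go left to lily.
        At lily: go left to ivy.
          ivy is a leaf — visit ivy.
        At lily: go right to teak.
          teak is a leaf — visit teak.
        Visit lily.
      At reed: go right to fern.
        fern is a leaf — visit fern.
      Visit reed.
    At daisy: go right to hop.
      At hop: no left child.
      At hop: go right to fig.
        fig is a leaf — visit fig.
      Visit hop.
    Visit daisy.
  Visit bay.
Visit rose.
Full post-order sequence: rye, ash, ivy, teak, lily, fern, reed, fig, hop, daisy, bay, rose.

ivy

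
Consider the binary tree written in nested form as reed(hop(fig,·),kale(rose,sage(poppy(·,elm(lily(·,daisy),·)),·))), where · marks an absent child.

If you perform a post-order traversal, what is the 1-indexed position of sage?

8

Post-order visits the left subtree, then the right subtree, then the node.
At reed: go left to hop.
  At hop: go left to fig.
    fig is a leaf — visit fig.
  At hop: no right child.
  Visit hop.
At reed: go right to kale.
  At kale: go left to rose.
    rose is a leaf — visit rose.
  At kale: go right to sage.
    At sage: go left to poppy.
      At poppy: no left child.
      At poppy: go right to elm.
        At elm: go left to lily.
          At lily: no left child.
          At lily: go right to daisy.
            daisy is a leaf — visit daisy.
          Visit lily.
        At elm: no right child.
        Visit elm.
      Visit poppy.
    At sage: no right child.
    Visit sage.
  Visit kale.
Visit reed.
Full post-order sequence: fig, hop, rose, daisy, lily, elm, poppy, sage, kale, reed.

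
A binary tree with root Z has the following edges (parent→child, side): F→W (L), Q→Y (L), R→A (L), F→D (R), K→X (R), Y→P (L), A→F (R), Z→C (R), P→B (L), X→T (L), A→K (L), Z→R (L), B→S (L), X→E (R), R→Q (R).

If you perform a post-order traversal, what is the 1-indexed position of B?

Post-order visits the left subtree, then the right subtree, then the node.
At Z: go left to R.
  At R: go left to A.
    At A: go left to K.
      At K: no left child.
      At K: go right to X.
        At X: go left to T.
          T is a leaf — visit T.
        At X: go right to E.
          E is a leaf — visit E.
        Visit X.
      Visit K.
    At A: go right to F.
      At F: go left to W.
        W is a leaf — visit W.
      At F: go right to D.
        D is a leaf — visit D.
      Visit F.
    Visit A.
  At R: go right to Q.
    At Q: go left to Y.
      At Y: go left to P.
        At P: go left to B.
          At B: go left to S.
            S is a leaf — visit S.
          At B: no right child.
          Visit B.
        At P: no right child.
        Visit P.
      At Y: no right child.
      Visit Y.
    At Q: no right child.
    Visit Q.
  Visit R.
At Z: go right to C.
  C is a leaf — visit C.
Visit Z.
Full post-order sequence: T, E, X, K, W, D, F, A, S, B, P, Y, Q, R, C, Z.

10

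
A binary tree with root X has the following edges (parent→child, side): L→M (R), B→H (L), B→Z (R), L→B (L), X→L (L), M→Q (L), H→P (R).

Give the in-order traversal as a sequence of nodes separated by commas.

H, P, B, Z, L, Q, M, X

In-order visits the left subtree, then the node, then the right subtree.
At X: go left to L.
  At L: go left to B.
    At B: go left to H.
      At H: no left child.
      Visit H.
      At H: go right to P.
        P is a leaf — visit P.
    Visit B.
    At B: go right to Z.
      Z is a leaf — visit Z.
  Visit L.
  At L: go right to M.
    At M: go left to Q.
      Q is a leaf — visit Q.
    Visit M.
    At M: no right child.
Visit X.
At X: no right child.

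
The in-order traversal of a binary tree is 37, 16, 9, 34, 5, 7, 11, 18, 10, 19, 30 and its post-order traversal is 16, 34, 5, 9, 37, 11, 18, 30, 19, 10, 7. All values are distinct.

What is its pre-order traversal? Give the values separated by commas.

The last element of post-order is the root; it splits in-order into left and right subtrees.
Root 7: left subtree has 5 nodes {37, 16, 9, 34, 5}, right has 5 {11, 18, 10, 19, 30}.
  Root 37: left subtree has 0 nodes { }, right has 4 {16, 9, 34, 5}.
    Root 9: left subtree has 1 node {16}, right has 2 {34, 5}.
      Root 5: left subtree has 1 node {34}, right has 0 { }.
  Root 10: left subtree has 2 nodes {11, 18}, right has 2 {19, 30}.
    Root 18: left subtree has 1 node {11}, right has 0 { }.
    Root 19: left subtree has 0 nodes { }, right has 1 {30}.

7, 37, 9, 16, 5, 34, 10, 18, 11, 19, 30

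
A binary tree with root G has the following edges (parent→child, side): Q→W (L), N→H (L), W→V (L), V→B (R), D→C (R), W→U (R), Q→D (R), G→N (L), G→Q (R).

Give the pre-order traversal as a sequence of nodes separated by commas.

G, N, H, Q, W, V, B, U, D, C

Pre-order visits the node, then its left subtree, then its right subtree.
Visit G.
At G: go left to N.
  Visit N.
  At N: go left to H.
    H is a leaf — visit H.
  At N: no right child.
At G: go right to Q.
  Visit Q.
  At Q: go left to W.
    Visit W.
    At W: go left to V.
      Visit V.
      At V: no left child.
      At V: go right to B.
        B is a leaf — visit B.
    At W: go right to U.
      U is a leaf — visit U.
  At Q: go right to D.
    Visit D.
    At D: no left child.
    At D: go right to C.
      C is a leaf — visit C.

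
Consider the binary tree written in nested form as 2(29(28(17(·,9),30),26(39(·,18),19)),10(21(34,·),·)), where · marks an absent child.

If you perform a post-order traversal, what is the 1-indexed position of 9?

Post-order visits the left subtree, then the right subtree, then the node.
At 2: go left to 29.
  At 29: go left to 28.
    At 28: go left to 17.
      At 17: no left child.
      At 17: go right to 9.
        9 is a leaf — visit 9.
      Visit 17.
    At 28: go right to 30.
      30 is a leaf — visit 30.
    Visit 28.
  At 29: go right to 26.
    At 26: go left to 39.
      At 39: no left child.
      At 39: go right to 18.
        18 is a leaf — visit 18.
      Visit 39.
    At 26: go right to 19.
      19 is a leaf — visit 19.
    Visit 26.
  Visit 29.
At 2: go right to 10.
  At 10: go left to 21.
    At 21: go left to 34.
      34 is a leaf — visit 34.
    At 21: no right child.
    Visit 21.
  At 10: no right child.
  Visit 10.
Visit 2.
Full post-order sequence: 9, 17, 30, 28, 18, 39, 19, 26, 29, 34, 21, 10, 2.

1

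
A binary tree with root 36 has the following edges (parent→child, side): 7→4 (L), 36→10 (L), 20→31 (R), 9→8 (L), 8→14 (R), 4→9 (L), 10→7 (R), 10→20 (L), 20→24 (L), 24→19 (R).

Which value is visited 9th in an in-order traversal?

4

In-order visits the left subtree, then the node, then the right subtree.
At 36: go left to 10.
  At 10: go left to 20.
    At 20: go left to 24.
      At 24: no left child.
      Visit 24.
      At 24: go right to 19.
        19 is a leaf — visit 19.
    Visit 20.
    At 20: go right to 31.
      31 is a leaf — visit 31.
  Visit 10.
  At 10: go right to 7.
    At 7: go left to 4.
      At 4: go left to 9.
        At 9: go left to 8.
          At 8: no left child.
          Visit 8.
          At 8: go right to 14.
            14 is a leaf — visit 14.
        Visit 9.
        At 9: no right child.
      Visit 4.
      At 4: no right child.
    Visit 7.
    At 7: no right child.
Visit 36.
At 36: no right child.
Full in-order sequence: 24, 19, 20, 31, 10, 8, 14, 9, 4, 7, 36.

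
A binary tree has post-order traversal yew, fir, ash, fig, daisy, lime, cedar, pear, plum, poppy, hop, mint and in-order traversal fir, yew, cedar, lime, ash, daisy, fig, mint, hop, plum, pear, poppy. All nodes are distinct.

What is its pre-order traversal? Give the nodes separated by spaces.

The last element of post-order is the root; it splits in-order into left and right subtrees.
Root mint: left subtree has 7 nodes {fir, yew, cedar, lime, ash, daisy, fig}, right has 4 {hop, plum, pear, poppy}.
  Root cedar: left subtree has 2 nodes {fir, yew}, right has 4 {lime, ash, daisy, fig}.
    Root fir: left subtree has 0 nodes { }, right has 1 {yew}.
    Root lime: left subtree has 0 nodes { }, right has 3 {ash, daisy, fig}.
      Root daisy: left subtree has 1 node {ash}, right has 1 {fig}.
  Root hop: left subtree has 0 nodes { }, right has 3 {plum, pear, poppy}.
    Root poppy: left subtree has 2 nodes {plum, pear}, right has 0 { }.
      Root plum: left subtree has 0 nodes { }, right has 1 {pear}.

mint cedar fir yew lime daisy ash fig hop poppy plum pear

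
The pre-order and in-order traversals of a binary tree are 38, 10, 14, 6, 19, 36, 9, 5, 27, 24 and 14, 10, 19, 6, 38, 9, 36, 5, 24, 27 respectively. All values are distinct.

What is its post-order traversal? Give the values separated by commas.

The first element of pre-order is the root; it splits in-order into left and right subtrees.
Root 38: left subtree has 4 nodes {14, 10, 19, 6}, right has 5 {9, 36, 5, 24, 27}.
  Root 10: left subtree has 1 node {14}, right has 2 {19, 6}.
    Root 6: left subtree has 1 node {19}, right has 0 { }.
  Root 36: left subtree has 1 node {9}, right has 3 {5, 24, 27}.
    Root 5: left subtree has 0 nodes { }, right has 2 {24, 27}.
      Root 27: left subtree has 1 node {24}, right has 0 { }.

14, 19, 6, 10, 9, 24, 27, 5, 36, 38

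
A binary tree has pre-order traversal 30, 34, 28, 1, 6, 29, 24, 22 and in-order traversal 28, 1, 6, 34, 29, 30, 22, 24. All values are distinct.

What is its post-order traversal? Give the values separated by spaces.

6 1 28 29 34 22 24 30

The first element of pre-order is the root; it splits in-order into left and right subtrees.
Root 30: left subtree has 5 nodes {28, 1, 6, 34, 29}, right has 2 {22, 24}.
  Root 34: left subtree has 3 nodes {28, 1, 6}, right has 1 {29}.
    Root 28: left subtree has 0 nodes { }, right has 2 {1, 6}.
      Root 1: left subtree has 0 nodes { }, right has 1 {6}.
  Root 24: left subtree has 1 node {22}, right has 0 { }.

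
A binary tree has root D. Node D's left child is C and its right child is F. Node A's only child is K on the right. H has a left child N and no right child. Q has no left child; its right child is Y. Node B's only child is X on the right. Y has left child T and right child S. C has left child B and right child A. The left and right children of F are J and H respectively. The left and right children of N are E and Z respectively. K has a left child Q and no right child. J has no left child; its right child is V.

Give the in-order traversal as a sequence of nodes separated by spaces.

In-order visits the left subtree, then the node, then the right subtree.
At D: go left to C.
  At C: go left to B.
    At B: no left child.
    Visit B.
    At B: go right to X.
      X is a leaf — visit X.
  Visit C.
  At C: go right to A.
    At A: no left child.
    Visit A.
    At A: go right to K.
      At K: go left to Q.
        At Q: no left child.
        Visit Q.
        At Q: go right to Y.
          At Y: go left to T.
            T is a leaf — visit T.
          Visit Y.
          At Y: go right to S.
            S is a leaf — visit S.
      Visit K.
      At K: no right child.
Visit D.
At D: go right to F.
  At F: go left to J.
    At J: no left child.
    Visit J.
    At J: go right to V.
      V is a leaf — visit V.
  Visit F.
  At F: go right to H.
    At H: go left to N.
      At N: go left to E.
        E is a leaf — visit E.
      Visit N.
      At N: go right to Z.
        Z is a leaf — visit Z.
    Visit H.
    At H: no right child.

B X C A Q T Y S K D J V F E N Z H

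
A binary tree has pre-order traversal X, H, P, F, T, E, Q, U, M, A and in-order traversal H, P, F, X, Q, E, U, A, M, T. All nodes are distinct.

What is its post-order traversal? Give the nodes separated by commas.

The first element of pre-order is the root; it splits in-order into left and right subtrees.
Root X: left subtree has 3 nodes {H, P, F}, right has 6 {Q, E, U, A, M, T}.
  Root H: left subtree has 0 nodes { }, right has 2 {P, F}.
    Root P: left subtree has 0 nodes { }, right has 1 {F}.
  Root T: left subtree has 5 nodes {Q, E, U, A, M}, right has 0 { }.
    Root E: left subtree has 1 node {Q}, right has 3 {U, A, M}.
      Root U: left subtree has 0 nodes { }, right has 2 {A, M}.
        Root M: left subtree has 1 node {A}, right has 0 { }.

F, P, H, Q, A, M, U, E, T, X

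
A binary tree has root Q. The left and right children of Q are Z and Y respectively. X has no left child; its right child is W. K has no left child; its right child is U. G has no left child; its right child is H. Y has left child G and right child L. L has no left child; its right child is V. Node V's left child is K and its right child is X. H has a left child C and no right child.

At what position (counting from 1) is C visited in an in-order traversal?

In-order visits the left subtree, then the node, then the right subtree.
At Q: go left to Z.
  Z is a leaf — visit Z.
Visit Q.
At Q: go right to Y.
  At Y: go left to G.
    At G: no left child.
    Visit G.
    At G: go right to H.
      At H: go left to C.
        C is a leaf — visit C.
      Visit H.
      At H: no right child.
  Visit Y.
  At Y: go right to L.
    At L: no left child.
    Visit L.
    At L: go right to V.
      At V: go left to K.
        At K: no left child.
        Visit K.
        At K: go right to U.
          U is a leaf — visit U.
      Visit V.
      At V: go right to X.
        At X: no left child.
        Visit X.
        At X: go right to W.
          W is a leaf — visit W.
Full in-order sequence: Z, Q, G, C, H, Y, L, K, U, V, X, W.

4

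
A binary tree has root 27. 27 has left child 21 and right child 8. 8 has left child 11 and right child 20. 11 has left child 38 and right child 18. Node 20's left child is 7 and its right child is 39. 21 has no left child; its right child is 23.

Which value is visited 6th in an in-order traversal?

18

In-order visits the left subtree, then the node, then the right subtree.
At 27: go left to 21.
  At 21: no left child.
  Visit 21.
  At 21: go right to 23.
    23 is a leaf — visit 23.
Visit 27.
At 27: go right to 8.
  At 8: go left to 11.
    At 11: go left to 38.
      38 is a leaf — visit 38.
    Visit 11.
    At 11: go right to 18.
      18 is a leaf — visit 18.
  Visit 8.
  At 8: go right to 20.
    At 20: go left to 7.
      7 is a leaf — visit 7.
    Visit 20.
    At 20: go right to 39.
      39 is a leaf — visit 39.
Full in-order sequence: 21, 23, 27, 38, 11, 18, 8, 7, 20, 39.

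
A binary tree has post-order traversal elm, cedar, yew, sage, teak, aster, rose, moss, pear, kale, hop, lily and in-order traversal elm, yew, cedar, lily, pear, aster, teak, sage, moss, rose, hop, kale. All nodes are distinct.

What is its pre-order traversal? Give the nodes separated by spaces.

lily yew elm cedar hop pear moss aster teak sage rose kale

The last element of post-order is the root; it splits in-order into left and right subtrees.
Root lily: left subtree has 3 nodes {elm, yew, cedar}, right has 8 {pear, aster, teak, sage, moss, rose, hop, kale}.
  Root yew: left subtree has 1 node {elm}, right has 1 {cedar}.
  Root hop: left subtree has 6 nodes {pear, aster, teak, sage, moss, rose}, right has 1 {kale}.
    Root pear: left subtree has 0 nodes { }, right has 5 {aster, teak, sage, moss, rose}.
      Root moss: left subtree has 3 nodes {aster, teak, sage}, right has 1 {rose}.
        Root aster: left subtree has 0 nodes { }, right has 2 {teak, sage}.
          Root teak: left subtree has 0 nodes { }, right has 1 {sage}.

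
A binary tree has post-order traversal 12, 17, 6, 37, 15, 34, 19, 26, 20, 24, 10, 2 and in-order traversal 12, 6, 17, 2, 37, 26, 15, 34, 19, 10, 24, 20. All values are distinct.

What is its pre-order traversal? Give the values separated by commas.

The last element of post-order is the root; it splits in-order into left and right subtrees.
Root 2: left subtree has 3 nodes {12, 6, 17}, right has 8 {37, 26, 15, 34, 19, 10, 24, 20}.
  Root 6: left subtree has 1 node {12}, right has 1 {17}.
  Root 10: left subtree has 5 nodes {37, 26, 15, 34, 19}, right has 2 {24, 20}.
    Root 26: left subtree has 1 node {37}, right has 3 {15, 34, 19}.
      Root 19: left subtree has 2 nodes {15, 34}, right has 0 { }.
        Root 34: left subtree has 1 node {15}, right has 0 { }.
    Root 24: left subtree has 0 nodes { }, right has 1 {20}.

2, 6, 12, 17, 10, 26, 37, 19, 34, 15, 24, 20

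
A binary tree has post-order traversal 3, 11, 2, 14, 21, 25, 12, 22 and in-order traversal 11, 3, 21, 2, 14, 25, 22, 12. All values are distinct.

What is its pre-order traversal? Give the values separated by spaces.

22 25 21 11 3 14 2 12

The last element of post-order is the root; it splits in-order into left and right subtrees.
Root 22: left subtree has 6 nodes {11, 3, 21, 2, 14, 25}, right has 1 {12}.
  Root 25: left subtree has 5 nodes {11, 3, 21, 2, 14}, right has 0 { }.
    Root 21: left subtree has 2 nodes {11, 3}, right has 2 {2, 14}.
      Root 11: left subtree has 0 nodes { }, right has 1 {3}.
      Root 14: left subtree has 1 node {2}, right has 0 { }.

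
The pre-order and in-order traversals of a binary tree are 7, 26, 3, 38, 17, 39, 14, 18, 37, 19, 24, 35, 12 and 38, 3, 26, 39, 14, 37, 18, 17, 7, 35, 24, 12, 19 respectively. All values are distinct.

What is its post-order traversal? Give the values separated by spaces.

38 3 37 18 14 39 17 26 35 12 24 19 7

The first element of pre-order is the root; it splits in-order into left and right subtrees.
Root 7: left subtree has 8 nodes {38, 3, 26, 39, 14, 37, 18, 17}, right has 4 {35, 24, 12, 19}.
  Root 26: left subtree has 2 nodes {38, 3}, right has 5 {39, 14, 37, 18, 17}.
    Root 3: left subtree has 1 node {38}, right has 0 { }.
    Root 17: left subtree has 4 nodes {39, 14, 37, 18}, right has 0 { }.
      Root 39: left subtree has 0 nodes { }, right has 3 {14, 37, 18}.
        Root 14: left subtree has 0 nodes { }, right has 2 {37, 18}.
          Root 18: left subtree has 1 node {37}, right has 0 { }.
  Root 19: left subtree has 3 nodes {35, 24, 12}, right has 0 { }.
    Root 24: left subtree has 1 node {35}, right has 1 {12}.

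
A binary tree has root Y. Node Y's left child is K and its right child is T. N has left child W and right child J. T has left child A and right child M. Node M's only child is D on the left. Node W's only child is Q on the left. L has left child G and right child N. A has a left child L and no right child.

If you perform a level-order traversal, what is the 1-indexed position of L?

Level-order visits nodes level by level from the root, left to right within each level.
Level 0: Y
Level 1: K, T
Level 2: A, M
Level 3: L, D
Level 4: G, N
Level 5: W, J
Level 6: Q
Full level-order sequence: Y, K, T, A, M, L, D, G, N, W, J, Q.

6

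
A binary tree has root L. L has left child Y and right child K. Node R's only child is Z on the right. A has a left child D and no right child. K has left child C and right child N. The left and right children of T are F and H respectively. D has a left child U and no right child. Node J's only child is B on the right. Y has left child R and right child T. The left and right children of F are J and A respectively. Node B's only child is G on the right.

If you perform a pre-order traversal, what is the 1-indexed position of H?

13

Pre-order visits the node, then its left subtree, then its right subtree.
Visit L.
At L: go left to Y.
  Visit Y.
  At Y: go left to R.
    Visit R.
    At R: no left child.
    At R: go right to Z.
      Z is a leaf — visit Z.
  At Y: go right to T.
    Visit T.
    At T: go left to F.
      Visit F.
      At F: go left to J.
        Visit J.
        At J: no left child.
        At J: go right to B.
          Visit B.
          At B: no left child.
          At B: go right to G.
            G is a leaf — visit G.
      At F: go right to A.
        Visit A.
        At A: go left to D.
          Visit D.
          At D: go left to U.
            U is a leaf — visit U.
          At D: no right child.
        At A: no right child.
    At T: go right to H.
      H is a leaf — visit H.
At L: go right to K.
  Visit K.
  At K: go left to C.
    C is a leaf — visit C.
  At K: go right to N.
    N is a leaf — visit N.
Full pre-order sequence: L, Y, R, Z, T, F, J, B, G, A, D, U, H, K, C, N.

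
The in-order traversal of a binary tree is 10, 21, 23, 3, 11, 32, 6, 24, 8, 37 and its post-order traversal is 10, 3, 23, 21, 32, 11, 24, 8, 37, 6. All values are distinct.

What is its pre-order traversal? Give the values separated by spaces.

6 11 21 10 23 3 32 37 8 24

The last element of post-order is the root; it splits in-order into left and right subtrees.
Root 6: left subtree has 6 nodes {10, 21, 23, 3, 11, 32}, right has 3 {24, 8, 37}.
  Root 11: left subtree has 4 nodes {10, 21, 23, 3}, right has 1 {32}.
    Root 21: left subtree has 1 node {10}, right has 2 {23, 3}.
      Root 23: left subtree has 0 nodes { }, right has 1 {3}.
  Root 37: left subtree has 2 nodes {24, 8}, right has 0 { }.
    Root 8: left subtree has 1 node {24}, right has 0 { }.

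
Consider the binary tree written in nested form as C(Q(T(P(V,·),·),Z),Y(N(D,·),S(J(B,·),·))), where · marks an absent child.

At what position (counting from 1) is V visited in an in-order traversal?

1

In-order visits the left subtree, then the node, then the right subtree.
At C: go left to Q.
  At Q: go left to T.
    At T: go left to P.
      At P: go left to V.
        V is a leaf — visit V.
      Visit P.
      At P: no right child.
    Visit T.
    At T: no right child.
  Visit Q.
  At Q: go right to Z.
    Z is a leaf — visit Z.
Visit C.
At C: go right to Y.
  At Y: go left to N.
    At N: go left to D.
      D is a leaf — visit D.
    Visit N.
    At N: no right child.
  Visit Y.
  At Y: go right to S.
    At S: go left to J.
      At J: go left to B.
        B is a leaf — visit B.
      Visit J.
      At J: no right child.
    Visit S.
    At S: no right child.
Full in-order sequence: V, P, T, Q, Z, C, D, N, Y, B, J, S.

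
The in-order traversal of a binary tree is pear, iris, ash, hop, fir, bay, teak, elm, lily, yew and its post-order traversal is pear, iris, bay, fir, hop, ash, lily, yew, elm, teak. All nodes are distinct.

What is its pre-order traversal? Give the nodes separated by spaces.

The last element of post-order is the root; it splits in-order into left and right subtrees.
Root teak: left subtree has 6 nodes {pear, iris, ash, hop, fir, bay}, right has 3 {elm, lily, yew}.
  Root ash: left subtree has 2 nodes {pear, iris}, right has 3 {hop, fir, bay}.
    Root iris: left subtree has 1 node {pear}, right has 0 { }.
    Root hop: left subtree has 0 nodes { }, right has 2 {fir, bay}.
      Root fir: left subtree has 0 nodes { }, right has 1 {bay}.
  Root elm: left subtree has 0 nodes { }, right has 2 {lily, yew}.
    Root yew: left subtree has 1 node {lily}, right has 0 { }.

teak ash iris pear hop fir bay elm yew lily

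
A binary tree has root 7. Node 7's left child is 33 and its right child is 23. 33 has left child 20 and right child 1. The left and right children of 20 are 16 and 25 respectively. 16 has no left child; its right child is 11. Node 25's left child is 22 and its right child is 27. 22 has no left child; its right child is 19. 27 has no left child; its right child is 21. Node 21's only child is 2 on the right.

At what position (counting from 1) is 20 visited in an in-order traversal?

3

In-order visits the left subtree, then the node, then the right subtree.
At 7: go left to 33.
  At 33: go left to 20.
    At 20: go left to 16.
      At 16: no left child.
      Visit 16.
      At 16: go right to 11.
        11 is a leaf — visit 11.
    Visit 20.
    At 20: go right to 25.
      At 25: go left to 22.
        At 22: no left child.
        Visit 22.
        At 22: go right to 19.
          19 is a leaf — visit 19.
      Visit 25.
      At 25: go right to 27.
        At 27: no left child.
        Visit 27.
        At 27: go right to 21.
          At 21: no left child.
          Visit 21.
          At 21: go right to 2.
            2 is a leaf — visit 2.
  Visit 33.
  At 33: go right to 1.
    1 is a leaf — visit 1.
Visit 7.
At 7: go right to 23.
  23 is a leaf — visit 23.
Full in-order sequence: 16, 11, 20, 22, 19, 25, 27, 21, 2, 33, 1, 7, 23.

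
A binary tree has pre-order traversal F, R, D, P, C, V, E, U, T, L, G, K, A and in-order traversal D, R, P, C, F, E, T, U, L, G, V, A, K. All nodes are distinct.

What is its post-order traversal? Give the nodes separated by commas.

D, C, P, R, T, G, L, U, E, A, K, V, F

The first element of pre-order is the root; it splits in-order into left and right subtrees.
Root F: left subtree has 4 nodes {D, R, P, C}, right has 8 {E, T, U, L, G, V, A, K}.
  Root R: left subtree has 1 node {D}, right has 2 {P, C}.
    Root P: left subtree has 0 nodes { }, right has 1 {C}.
  Root V: left subtree has 5 nodes {E, T, U, L, G}, right has 2 {A, K}.
    Root E: left subtree has 0 nodes { }, right has 4 {T, U, L, G}.
      Root U: left subtree has 1 node {T}, right has 2 {L, G}.
        Root L: left subtree has 0 nodes { }, right has 1 {G}.
    Root K: left subtree has 1 node {A}, right has 0 { }.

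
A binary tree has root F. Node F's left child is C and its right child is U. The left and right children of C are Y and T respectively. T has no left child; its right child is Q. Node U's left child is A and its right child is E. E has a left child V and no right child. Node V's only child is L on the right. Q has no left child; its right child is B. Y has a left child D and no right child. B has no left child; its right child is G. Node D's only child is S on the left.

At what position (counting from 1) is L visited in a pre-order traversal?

14

Pre-order visits the node, then its left subtree, then its right subtree.
Visit F.
At F: go left to C.
  Visit C.
  At C: go left to Y.
    Visit Y.
    At Y: go left to D.
      Visit D.
      At D: go left to S.
        S is a leaf — visit S.
      At D: no right child.
    At Y: no right child.
  At C: go right to T.
    Visit T.
    At T: no left child.
    At T: go right to Q.
      Visit Q.
      At Q: no left child.
      At Q: go right to B.
        Visit B.
        At B: no left child.
        At B: go right to G.
          G is a leaf — visit G.
At F: go right to U.
  Visit U.
  At U: go left to A.
    A is a leaf — visit A.
  At U: go right to E.
    Visit E.
    At E: go left to V.
      Visit V.
      At V: no left child.
      At V: go right to L.
        L is a leaf — visit L.
    At E: no right child.
Full pre-order sequence: F, C, Y, D, S, T, Q, B, G, U, A, E, V, L.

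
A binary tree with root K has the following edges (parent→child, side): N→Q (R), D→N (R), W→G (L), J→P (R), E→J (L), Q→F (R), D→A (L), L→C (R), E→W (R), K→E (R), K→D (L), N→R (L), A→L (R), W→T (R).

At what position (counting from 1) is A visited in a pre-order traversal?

3

Pre-order visits the node, then its left subtree, then its right subtree.
Visit K.
At K: go left to D.
  Visit D.
  At D: go left to A.
    Visit A.
    At A: no left child.
    At A: go right to L.
      Visit L.
      At L: no left child.
      At L: go right to C.
        C is a leaf — visit C.
  At D: go right to N.
    Visit N.
    At N: go left to R.
      R is a leaf — visit R.
    At N: go right to Q.
      Visit Q.
      At Q: no left child.
      At Q: go right to F.
        F is a leaf — visit F.
At K: go right to E.
  Visit E.
  At E: go left to J.
    Visit J.
    At J: no left child.
    At J: go right to P.
      P is a leaf — visit P.
  At E: go right to W.
    Visit W.
    At W: go left to G.
      G is a leaf — visit G.
    At W: go right to T.
      T is a leaf — visit T.
Full pre-order sequence: K, D, A, L, C, N, R, Q, F, E, J, P, W, G, T.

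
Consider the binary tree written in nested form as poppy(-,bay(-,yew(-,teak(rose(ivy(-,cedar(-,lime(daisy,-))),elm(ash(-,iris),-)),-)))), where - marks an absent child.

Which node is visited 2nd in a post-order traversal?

lime

Post-order visits the left subtree, then the right subtree, then the node.
At poppy: no left child.
At poppy: go right to bay.
  At bay: no left child.
  At bay: go right to yew.
    At yew: no left child.
    At yew: go right to teak.
      At teak: go left to rose.
        At rose: go left to ivy.
          At ivy: no left child.
          At ivy: go right to cedar.
            At cedar: no left child.
            At cedar: go right to lime.
              At lime: go left to daisy.
                daisy is a leaf — visit daisy.
              At lime: no right child.
              Visit lime.
            Visit cedar.
          Visit ivy.
        At rose: go right to elm.
          At elm: go left to ash.
            At ash: no left child.
            At ash: go right to iris.
              iris is a leaf — visit iris.
            Visit ash.
          At elm: no right child.
          Visit elm.
        Visit rose.
      At teak: no right child.
      Visit teak.
    Visit yew.
  Visit bay.
Visit poppy.
Full post-order sequence: daisy, lime, cedar, ivy, iris, ash, elm, rose, teak, yew, bay, poppy.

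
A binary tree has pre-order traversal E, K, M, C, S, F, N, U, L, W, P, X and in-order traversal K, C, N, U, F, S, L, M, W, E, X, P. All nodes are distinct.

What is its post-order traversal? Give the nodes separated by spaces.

U N F L S C W M K X P E

The first element of pre-order is the root; it splits in-order into left and right subtrees.
Root E: left subtree has 9 nodes {K, C, N, U, F, S, L, M, W}, right has 2 {X, P}.
  Root K: left subtree has 0 nodes { }, right has 8 {C, N, U, F, S, L, M, W}.
    Root M: left subtree has 6 nodes {C, N, U, F, S, L}, right has 1 {W}.
      Root C: left subtree has 0 nodes { }, right has 5 {N, U, F, S, L}.
        Root S: left subtree has 3 nodes {N, U, F}, right has 1 {L}.
          Root F: left subtree has 2 nodes {N, U}, right has 0 { }.
            Root N: left subtree has 0 nodes { }, right has 1 {U}.
  Root P: left subtree has 1 node {X}, right has 0 { }.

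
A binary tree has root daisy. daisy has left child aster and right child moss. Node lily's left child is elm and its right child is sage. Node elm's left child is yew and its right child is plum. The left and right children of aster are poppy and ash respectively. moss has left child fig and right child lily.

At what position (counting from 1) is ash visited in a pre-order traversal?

4

Pre-order visits the node, then its left subtree, then its right subtree.
Visit daisy.
At daisy: go left to aster.
  Visit aster.
  At aster: go left to poppy.
    poppy is a leaf — visit poppy.
  At aster: go right to ash.
    ash is a leaf — visit ash.
At daisy: go right to moss.
  Visit moss.
  At moss: go left to fig.
    fig is a leaf — visit fig.
  At moss: go right to lily.
    Visit lily.
    At lily: go left to elm.
      Visit elm.
      At elm: go left to yew.
        yew is a leaf — visit yew.
      At elm: go right to plum.
        plum is a leaf — visit plum.
    At lily: go right to sage.
      sage is a leaf — visit sage.
Full pre-order sequence: daisy, aster, poppy, ash, moss, fig, lily, elm, yew, plum, sage.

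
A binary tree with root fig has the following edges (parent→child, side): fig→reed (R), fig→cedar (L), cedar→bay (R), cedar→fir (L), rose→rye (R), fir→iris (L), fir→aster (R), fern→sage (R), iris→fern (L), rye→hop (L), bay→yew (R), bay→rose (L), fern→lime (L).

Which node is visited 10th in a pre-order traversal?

rose

Pre-order visits the node, then its left subtree, then its right subtree.
Visit fig.
At fig: go left to cedar.
  Visit cedar.
  At cedar: go left to fir.
    Visit fir.
    At fir: go left to iris.
      Visit iris.
      At iris: go left to fern.
        Visit fern.
        At fern: go left to lime.
          lime is a leaf — visit lime.
        At fern: go right to sage.
          sage is a leaf — visit sage.
      At iris: no right child.
    At fir: go right to aster.
      aster is a leaf — visit aster.
  At cedar: go right to bay.
    Visit bay.
    At bay: go left to rose.
      Visit rose.
      At rose: no left child.
      At rose: go right to rye.
        Visit rye.
        At rye: go left to hop.
          hop is a leaf — visit hop.
        At rye: no right child.
    At bay: go right to yew.
      yew is a leaf — visit yew.
At fig: go right to reed.
  reed is a leaf — visit reed.
Full pre-order sequence: fig, cedar, fir, iris, fern, lime, sage, aster, bay, rose, rye, hop, yew, reed.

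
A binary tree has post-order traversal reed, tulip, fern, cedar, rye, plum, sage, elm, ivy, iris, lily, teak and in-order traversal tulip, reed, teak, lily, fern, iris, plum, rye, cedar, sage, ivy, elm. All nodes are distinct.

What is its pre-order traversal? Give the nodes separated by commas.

The last element of post-order is the root; it splits in-order into left and right subtrees.
Root teak: left subtree has 2 nodes {tulip, reed}, right has 9 {lily, fern, iris, plum, rye, cedar, sage, ivy, elm}.
  Root tulip: left subtree has 0 nodes { }, right has 1 {reed}.
  Root lily: left subtree has 0 nodes { }, right has 8 {fern, iris, plum, rye, cedar, sage, ivy, elm}.
    Root iris: left subtree has 1 node {fern}, right has 6 {plum, rye, cedar, sage, ivy, elm}.
      Root ivy: left subtree has 4 nodes {plum, rye, cedar, sage}, right has 1 {elm}.
        Root sage: left subtree has 3 nodes {plum, rye, cedar}, right has 0 { }.
          Root plum: left subtree has 0 nodes { }, right has 2 {rye, cedar}.
            Root rye: left subtree has 0 nodes { }, right has 1 {cedar}.

teak, tulip, reed, lily, iris, fern, ivy, sage, plum, rye, cedar, elm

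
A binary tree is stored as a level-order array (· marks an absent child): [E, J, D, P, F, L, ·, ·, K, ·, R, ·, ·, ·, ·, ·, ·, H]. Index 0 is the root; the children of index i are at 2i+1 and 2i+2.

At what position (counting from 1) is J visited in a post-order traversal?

Post-order visits the left subtree, then the right subtree, then the node.
At E: go left to J.
  At J: go left to P.
    At P: no left child.
    At P: go right to K.
      At K: go left to H.
        H is a leaf — visit H.
      At K: no right child.
      Visit K.
    Visit P.
  At J: go right to F.
    At F: no left child.
    At F: go right to R.
      R is a leaf — visit R.
    Visit F.
  Visit J.
At E: go right to D.
  At D: go left to L.
    L is a leaf — visit L.
  At D: no right child.
  Visit D.
Visit E.
Full post-order sequence: H, K, P, R, F, J, L, D, E.

6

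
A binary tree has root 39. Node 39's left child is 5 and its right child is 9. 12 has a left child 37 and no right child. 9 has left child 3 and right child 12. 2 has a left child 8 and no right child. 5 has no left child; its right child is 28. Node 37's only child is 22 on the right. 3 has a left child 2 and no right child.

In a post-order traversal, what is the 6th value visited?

Post-order visits the left subtree, then the right subtree, then the node.
At 39: go left to 5.
  At 5: no left child.
  At 5: go right to 28.
    28 is a leaf — visit 28.
  Visit 5.
At 39: go right to 9.
  At 9: go left to 3.
    At 3: go left to 2.
      At 2: go left to 8.
        8 is a leaf — visit 8.
      At 2: no right child.
      Visit 2.
    At 3: no right child.
    Visit 3.
  At 9: go right to 12.
    At 12: go left to 37.
      At 37: no left child.
      At 37: go right to 22.
        22 is a leaf — visit 22.
      Visit 37.
    At 12: no right child.
    Visit 12.
  Visit 9.
Visit 39.
Full post-order sequence: 28, 5, 8, 2, 3, 22, 37, 12, 9, 39.

22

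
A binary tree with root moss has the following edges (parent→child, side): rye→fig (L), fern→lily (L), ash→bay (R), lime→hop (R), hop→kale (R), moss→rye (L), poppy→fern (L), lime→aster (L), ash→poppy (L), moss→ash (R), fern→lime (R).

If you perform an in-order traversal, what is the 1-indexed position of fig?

In-order visits the left subtree, then the node, then the right subtree.
At moss: go left to rye.
  At rye: go left to fig.
    fig is a leaf — visit fig.
  Visit rye.
  At rye: no right child.
Visit moss.
At moss: go right to ash.
  At ash: go left to poppy.
    At poppy: go left to fern.
      At fern: go left to lily.
        lily is a leaf — visit lily.
      Visit fern.
      At fern: go right to lime.
        At lime: go left to aster.
          aster is a leaf — visit aster.
        Visit lime.
        At lime: go right to hop.
          At hop: no left child.
          Visit hop.
          At hop: go right to kale.
            kale is a leaf — visit kale.
    Visit poppy.
    At poppy: no right child.
  Visit ash.
  At ash: go right to bay.
    bay is a leaf — visit bay.
Full in-order sequence: fig, rye, moss, lily, fern, aster, lime, hop, kale, poppy, ash, bay.

1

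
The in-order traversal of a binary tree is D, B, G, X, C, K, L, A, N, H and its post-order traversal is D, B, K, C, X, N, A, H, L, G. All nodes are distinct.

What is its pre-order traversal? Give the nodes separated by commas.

G, B, D, L, X, C, K, H, A, N

The last element of post-order is the root; it splits in-order into left and right subtrees.
Root G: left subtree has 2 nodes {D, B}, right has 7 {X, C, K, L, A, N, H}.
  Root B: left subtree has 1 node {D}, right has 0 { }.
  Root L: left subtree has 3 nodes {X, C, K}, right has 3 {A, N, H}.
    Root X: left subtree has 0 nodes { }, right has 2 {C, K}.
      Root C: left subtree has 0 nodes { }, right has 1 {K}.
    Root H: left subtree has 2 nodes {A, N}, right has 0 { }.
      Root A: left subtree has 0 nodes { }, right has 1 {N}.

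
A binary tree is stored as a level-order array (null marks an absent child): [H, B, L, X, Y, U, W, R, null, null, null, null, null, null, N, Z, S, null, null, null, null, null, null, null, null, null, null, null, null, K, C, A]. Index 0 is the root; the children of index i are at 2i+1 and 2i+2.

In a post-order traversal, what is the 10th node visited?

Post-order visits the left subtree, then the right subtree, then the node.
At H: go left to B.
  At B: go left to X.
    At X: go left to R.
      At R: go left to Z.
        At Z: go left to A.
          A is a leaf — visit A.
        At Z: no right child.
        Visit Z.
      At R: go right to S.
        S is a leaf — visit S.
      Visit R.
    At X: no right child.
    Visit X.
  At B: go right to Y.
    Y is a leaf — visit Y.
  Visit B.
At H: go right to L.
  At L: go left to U.
    U is a leaf — visit U.
  At L: go right to W.
    At W: no left child.
    At W: go right to N.
      At N: go left to K.
        K is a leaf — visit K.
      At N: go right to C.
        C is a leaf — visit C.
      Visit N.
    Visit W.
  Visit L.
Visit H.
Full post-order sequence: A, Z, S, R, X, Y, B, U, K, C, N, W, L, H.

C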